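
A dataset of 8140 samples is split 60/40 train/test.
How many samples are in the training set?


Test set = 8140 * 40% = 3256. Training set = 8140 - 3256 = 4884.

4884


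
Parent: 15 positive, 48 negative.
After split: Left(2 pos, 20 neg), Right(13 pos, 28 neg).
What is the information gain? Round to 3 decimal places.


H(parent) = 0.7919. H(left) = 0.4395, H(right) = 0.9012. Weighted = (22/63)*0.4395 + (41/63)*0.9012 = 0.7400. IG = 0.7919 - 0.7400 = 0.0519, which rounds to 0.052.

0.052


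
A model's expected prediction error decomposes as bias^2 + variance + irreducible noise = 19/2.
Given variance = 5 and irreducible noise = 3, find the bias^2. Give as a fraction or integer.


Total error = bias^2 + variance + irreducible noise. So bias^2 = 19/2 - 5 - 3 = 3/2.

3/2


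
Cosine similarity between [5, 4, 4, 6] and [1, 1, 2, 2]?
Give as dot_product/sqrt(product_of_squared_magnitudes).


dot = 29. |a|^2 = 93, |b|^2 = 10. cos = 29/sqrt(930).

29/sqrt(930)


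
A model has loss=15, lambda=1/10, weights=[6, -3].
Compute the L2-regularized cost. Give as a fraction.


L2 sq norm = sum(w^2) = 45. J = 15 + 1/10 * 45 = 39/2.

39/2


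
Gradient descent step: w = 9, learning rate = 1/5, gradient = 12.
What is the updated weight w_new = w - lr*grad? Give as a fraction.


w_new = 9 - 1/5 * 12 = 9 - 12/5 = 33/5.

33/5


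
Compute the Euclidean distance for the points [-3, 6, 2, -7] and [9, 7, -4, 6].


d = sqrt(sum of squared differences). (-3-9)^2=144, (6-7)^2=1, (2--4)^2=36, (-7-6)^2=169. Sum = 350.

sqrt(350)


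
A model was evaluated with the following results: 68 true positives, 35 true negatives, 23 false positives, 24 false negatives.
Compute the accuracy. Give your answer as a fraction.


Accuracy = (TP + TN) / (TP + TN + FP + FN) = (68 + 35) / 150 = 103/150.

103/150


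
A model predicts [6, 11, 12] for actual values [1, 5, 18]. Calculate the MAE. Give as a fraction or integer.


MAE = (1/3) * (|1-6|=5 + |5-11|=6 + |18-12|=6). Sum = 17. MAE = 17/3.

17/3


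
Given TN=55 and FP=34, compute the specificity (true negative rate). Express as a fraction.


Specificity = TN / (TN + FP) = 55 / 89 = 55/89.

55/89


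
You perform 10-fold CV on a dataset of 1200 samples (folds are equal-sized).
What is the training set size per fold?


Each validation fold has 1200/10 = 120 samples. Training set = 1200 - 120 = 1080.

1080


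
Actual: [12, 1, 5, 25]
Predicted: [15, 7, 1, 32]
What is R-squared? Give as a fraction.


Mean(y) = 43/4. SS_res = 110. SS_tot = 1331/4. R^2 = 1 - 110/(1331/4) = 81/121.

81/121


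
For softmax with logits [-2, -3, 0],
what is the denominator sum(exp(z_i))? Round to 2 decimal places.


Denom = e^-2=0.1353 + e^-3=0.0498 + e^0=1.0000. Sum = 1.1851, which rounds to 1.19.

1.19


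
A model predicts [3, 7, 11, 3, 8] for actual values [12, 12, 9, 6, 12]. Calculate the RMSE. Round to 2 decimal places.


MSE = 27.0000. RMSE = sqrt(27.0000) = 5.20.

5.20


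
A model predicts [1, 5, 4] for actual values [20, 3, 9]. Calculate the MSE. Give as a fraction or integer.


MSE = (1/3) * ((20-1)^2=361 + (3-5)^2=4 + (9-4)^2=25). Sum = 390. MSE = 130.

130


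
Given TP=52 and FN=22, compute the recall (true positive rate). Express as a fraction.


Recall = TP / (TP + FN) = 52 / 74 = 26/37.

26/37


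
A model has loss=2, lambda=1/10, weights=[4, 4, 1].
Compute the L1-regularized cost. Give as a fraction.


L1 norm = sum(|w|) = 9. J = 2 + 1/10 * 9 = 29/10.

29/10


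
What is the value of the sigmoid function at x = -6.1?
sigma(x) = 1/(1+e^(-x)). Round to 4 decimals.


sigma(-6.1) = 1/(1+e^(6.1)) = 1/(1+445.857770) = 1/446.857770 = 0.0022.

0.0022


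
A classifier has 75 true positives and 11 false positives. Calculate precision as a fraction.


Precision = TP / (TP + FP) = 75 / 86 = 75/86.

75/86


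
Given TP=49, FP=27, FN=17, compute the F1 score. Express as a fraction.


Precision = 49/76 = 49/76. Recall = 49/66 = 49/66. F1 = 2*P*R/(P+R) = 49/71.

49/71


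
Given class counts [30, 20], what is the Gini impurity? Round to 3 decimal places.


Total = 50. Proportions: 30/50, 20/50. sum(p_i^2) = 0.5200. Gini = 1 - 0.5200 = 0.4800, which rounds to 0.480.

0.480


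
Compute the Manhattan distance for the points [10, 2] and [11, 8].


d = sum of absolute differences: |10-11|=1 + |2-8|=6 = 7.

7


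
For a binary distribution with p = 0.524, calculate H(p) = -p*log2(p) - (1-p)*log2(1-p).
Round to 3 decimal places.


H = -0.524*log2(0.524) - 0.476*log2(0.476) = 0.998.

0.998


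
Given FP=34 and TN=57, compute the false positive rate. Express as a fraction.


FPR = FP / (FP + TN) = 34 / 91 = 34/91.

34/91


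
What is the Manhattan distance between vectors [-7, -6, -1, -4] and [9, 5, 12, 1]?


d = sum of absolute differences: |-7-9|=16 + |-6-5|=11 + |-1-12|=13 + |-4-1|=5 = 45.

45


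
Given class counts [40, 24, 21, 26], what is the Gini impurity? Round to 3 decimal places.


Total = 111. Proportions: 40/111, 24/111, 21/111, 26/111. sum(p_i^2) = 0.2673. Gini = 1 - 0.2673 = 0.7327, which rounds to 0.733.

0.733


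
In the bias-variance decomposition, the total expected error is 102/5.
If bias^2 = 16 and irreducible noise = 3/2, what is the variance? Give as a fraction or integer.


Total error = bias^2 + variance + irreducible noise. So variance = 102/5 - 16 - 3/2 = 29/10.

29/10


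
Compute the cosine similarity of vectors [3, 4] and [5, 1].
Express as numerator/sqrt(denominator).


dot = 19. |a|^2 = 25, |b|^2 = 26. cos = 19/sqrt(650).

19/sqrt(650)


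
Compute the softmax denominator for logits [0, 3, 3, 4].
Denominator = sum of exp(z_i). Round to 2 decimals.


Denom = e^0=1.0000 + e^3=20.0855 + e^3=20.0855 + e^4=54.5982. Sum = 95.7692, which rounds to 95.77.

95.77


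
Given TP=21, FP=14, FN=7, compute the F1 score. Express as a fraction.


Precision = 21/35 = 3/5. Recall = 21/28 = 3/4. F1 = 2*P*R/(P+R) = 2/3.

2/3


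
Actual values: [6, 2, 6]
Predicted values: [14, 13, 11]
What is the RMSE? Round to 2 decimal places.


MSE = 70.0000. RMSE = sqrt(70.0000) = 8.37.

8.37


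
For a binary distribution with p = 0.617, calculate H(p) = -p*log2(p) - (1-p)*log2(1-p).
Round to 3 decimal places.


H = -0.617*log2(0.617) - 0.383*log2(0.383) = 0.960.

0.960


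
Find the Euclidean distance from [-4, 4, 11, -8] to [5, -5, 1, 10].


d = sqrt(sum of squared differences). (-4-5)^2=81, (4--5)^2=81, (11-1)^2=100, (-8-10)^2=324. Sum = 586.

sqrt(586)


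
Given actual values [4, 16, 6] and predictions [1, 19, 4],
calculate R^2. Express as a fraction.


Mean(y) = 26/3. SS_res = 22. SS_tot = 248/3. R^2 = 1 - 22/(248/3) = 91/124.

91/124


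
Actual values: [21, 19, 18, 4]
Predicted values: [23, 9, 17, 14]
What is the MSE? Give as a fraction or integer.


MSE = (1/4) * ((21-23)^2=4 + (19-9)^2=100 + (18-17)^2=1 + (4-14)^2=100). Sum = 205. MSE = 205/4.

205/4


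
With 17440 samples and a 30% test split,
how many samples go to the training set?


Test set = 17440 * 30% = 5232. Training set = 17440 - 5232 = 12208.

12208


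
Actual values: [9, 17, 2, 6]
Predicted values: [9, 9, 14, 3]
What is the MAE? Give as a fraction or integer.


MAE = (1/4) * (|9-9|=0 + |17-9|=8 + |2-14|=12 + |6-3|=3). Sum = 23. MAE = 23/4.

23/4


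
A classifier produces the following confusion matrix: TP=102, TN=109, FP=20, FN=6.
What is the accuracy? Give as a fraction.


Accuracy = (TP + TN) / (TP + TN + FP + FN) = (102 + 109) / 237 = 211/237.

211/237


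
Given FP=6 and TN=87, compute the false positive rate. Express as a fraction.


FPR = FP / (FP + TN) = 6 / 93 = 2/31.

2/31


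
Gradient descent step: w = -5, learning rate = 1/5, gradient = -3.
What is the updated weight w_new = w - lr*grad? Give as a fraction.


w_new = -5 - 1/5 * -3 = -5 - -3/5 = -22/5.

-22/5


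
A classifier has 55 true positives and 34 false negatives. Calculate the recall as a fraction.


Recall = TP / (TP + FN) = 55 / 89 = 55/89.

55/89


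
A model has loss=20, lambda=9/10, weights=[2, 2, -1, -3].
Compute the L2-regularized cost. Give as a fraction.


L2 sq norm = sum(w^2) = 18. J = 20 + 9/10 * 18 = 181/5.

181/5


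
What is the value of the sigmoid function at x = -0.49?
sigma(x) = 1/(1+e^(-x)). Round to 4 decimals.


sigma(-0.49) = 1/(1+e^(0.49)) = 1/(1+1.632316) = 1/2.632316 = 0.3799.

0.3799


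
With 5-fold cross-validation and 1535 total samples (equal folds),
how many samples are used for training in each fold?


Each validation fold has 1535/5 = 307 samples. Training set = 1535 - 307 = 1228.

1228


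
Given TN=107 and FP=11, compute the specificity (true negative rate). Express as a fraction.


Specificity = TN / (TN + FP) = 107 / 118 = 107/118.

107/118


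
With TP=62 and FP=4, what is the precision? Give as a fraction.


Precision = TP / (TP + FP) = 62 / 66 = 31/33.

31/33


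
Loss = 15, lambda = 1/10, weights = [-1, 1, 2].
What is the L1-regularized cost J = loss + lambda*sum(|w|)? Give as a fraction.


L1 norm = sum(|w|) = 4. J = 15 + 1/10 * 4 = 77/5.

77/5


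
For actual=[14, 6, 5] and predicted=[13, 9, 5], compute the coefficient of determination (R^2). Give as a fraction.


Mean(y) = 25/3. SS_res = 10. SS_tot = 146/3. R^2 = 1 - 10/(146/3) = 58/73.

58/73


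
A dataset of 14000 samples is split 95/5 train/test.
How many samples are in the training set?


Test set = 14000 * 5% = 700. Training set = 14000 - 700 = 13300.

13300


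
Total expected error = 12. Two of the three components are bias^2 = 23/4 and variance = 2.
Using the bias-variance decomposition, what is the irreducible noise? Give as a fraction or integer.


Total error = bias^2 + variance + irreducible noise. So irreducible noise = 12 - 23/4 - 2 = 17/4.

17/4


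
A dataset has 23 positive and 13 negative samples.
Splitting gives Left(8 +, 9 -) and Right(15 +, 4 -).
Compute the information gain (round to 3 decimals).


H(parent) = 0.9436. H(left) = 0.9975, H(right) = 0.7425. Weighted = (17/36)*0.9975 + (19/36)*0.7425 = 0.8629. IG = 0.9436 - 0.8629 = 0.0807, which rounds to 0.081.

0.081


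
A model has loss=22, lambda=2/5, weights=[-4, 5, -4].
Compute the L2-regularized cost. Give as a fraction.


L2 sq norm = sum(w^2) = 57. J = 22 + 2/5 * 57 = 224/5.

224/5


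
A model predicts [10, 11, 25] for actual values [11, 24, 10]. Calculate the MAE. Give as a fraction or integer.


MAE = (1/3) * (|11-10|=1 + |24-11|=13 + |10-25|=15). Sum = 29. MAE = 29/3.

29/3


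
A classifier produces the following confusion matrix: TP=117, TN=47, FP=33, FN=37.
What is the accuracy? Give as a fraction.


Accuracy = (TP + TN) / (TP + TN + FP + FN) = (117 + 47) / 234 = 82/117.

82/117


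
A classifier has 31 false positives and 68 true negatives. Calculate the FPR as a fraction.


FPR = FP / (FP + TN) = 31 / 99 = 31/99.

31/99


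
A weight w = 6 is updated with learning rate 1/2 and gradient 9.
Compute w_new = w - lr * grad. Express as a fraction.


w_new = 6 - 1/2 * 9 = 6 - 9/2 = 3/2.

3/2


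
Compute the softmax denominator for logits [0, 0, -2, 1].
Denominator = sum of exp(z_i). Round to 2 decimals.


Denom = e^0=1.0000 + e^0=1.0000 + e^-2=0.1353 + e^1=2.7183. Sum = 4.8536, which rounds to 4.85.

4.85


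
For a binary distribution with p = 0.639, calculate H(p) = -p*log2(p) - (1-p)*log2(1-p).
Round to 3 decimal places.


H = -0.639*log2(0.639) - 0.361*log2(0.361) = 0.944.

0.944


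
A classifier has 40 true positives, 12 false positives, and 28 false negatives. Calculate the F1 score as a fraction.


Precision = 40/52 = 10/13. Recall = 40/68 = 10/17. F1 = 2*P*R/(P+R) = 2/3.

2/3


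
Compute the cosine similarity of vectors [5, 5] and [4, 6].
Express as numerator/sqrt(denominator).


dot = 50. |a|^2 = 50, |b|^2 = 52. cos = 50/sqrt(2600).

50/sqrt(2600)


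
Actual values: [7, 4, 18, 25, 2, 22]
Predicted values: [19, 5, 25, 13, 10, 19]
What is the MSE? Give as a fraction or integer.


MSE = (1/6) * ((7-19)^2=144 + (4-5)^2=1 + (18-25)^2=49 + (25-13)^2=144 + (2-10)^2=64 + (22-19)^2=9). Sum = 411. MSE = 137/2.

137/2


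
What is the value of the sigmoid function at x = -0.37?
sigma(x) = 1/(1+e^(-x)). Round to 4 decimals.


sigma(-0.37) = 1/(1+e^(0.37)) = 1/(1+1.447735) = 1/2.447735 = 0.4085.

0.4085


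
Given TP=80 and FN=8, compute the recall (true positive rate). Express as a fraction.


Recall = TP / (TP + FN) = 80 / 88 = 10/11.

10/11


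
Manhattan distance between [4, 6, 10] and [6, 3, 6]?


d = sum of absolute differences: |4-6|=2 + |6-3|=3 + |10-6|=4 = 9.

9


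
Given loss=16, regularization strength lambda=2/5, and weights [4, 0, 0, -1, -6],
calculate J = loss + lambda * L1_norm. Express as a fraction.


L1 norm = sum(|w|) = 11. J = 16 + 2/5 * 11 = 102/5.

102/5


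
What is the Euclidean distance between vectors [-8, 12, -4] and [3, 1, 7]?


d = sqrt(sum of squared differences). (-8-3)^2=121, (12-1)^2=121, (-4-7)^2=121. Sum = 363.

sqrt(363)


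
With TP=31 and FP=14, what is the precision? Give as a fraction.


Precision = TP / (TP + FP) = 31 / 45 = 31/45.

31/45


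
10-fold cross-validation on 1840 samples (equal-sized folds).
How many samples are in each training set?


Each validation fold has 1840/10 = 184 samples. Training set = 1840 - 184 = 1656.

1656


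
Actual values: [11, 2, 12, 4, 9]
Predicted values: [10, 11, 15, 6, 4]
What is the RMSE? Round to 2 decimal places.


MSE = 24.0000. RMSE = sqrt(24.0000) = 4.90.

4.90


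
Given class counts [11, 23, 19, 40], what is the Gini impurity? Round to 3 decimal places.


Total = 93. Proportions: 11/93, 23/93, 19/93, 40/93. sum(p_i^2) = 0.3019. Gini = 1 - 0.3019 = 0.6981, which rounds to 0.698.

0.698


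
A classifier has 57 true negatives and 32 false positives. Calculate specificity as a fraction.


Specificity = TN / (TN + FP) = 57 / 89 = 57/89.

57/89


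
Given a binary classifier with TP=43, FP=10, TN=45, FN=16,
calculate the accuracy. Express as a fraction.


Accuracy = (TP + TN) / (TP + TN + FP + FN) = (43 + 45) / 114 = 44/57.

44/57


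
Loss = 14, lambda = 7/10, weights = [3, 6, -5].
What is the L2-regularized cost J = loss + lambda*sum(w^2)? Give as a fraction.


L2 sq norm = sum(w^2) = 70. J = 14 + 7/10 * 70 = 63.

63


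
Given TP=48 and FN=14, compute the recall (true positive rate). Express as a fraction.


Recall = TP / (TP + FN) = 48 / 62 = 24/31.

24/31


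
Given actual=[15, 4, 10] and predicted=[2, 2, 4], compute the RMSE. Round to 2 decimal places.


MSE = 69.6667. RMSE = sqrt(69.6667) = 8.35.

8.35


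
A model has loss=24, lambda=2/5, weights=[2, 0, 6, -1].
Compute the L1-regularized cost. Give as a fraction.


L1 norm = sum(|w|) = 9. J = 24 + 2/5 * 9 = 138/5.

138/5


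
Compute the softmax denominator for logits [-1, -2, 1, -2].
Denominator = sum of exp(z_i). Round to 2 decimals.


Denom = e^-1=0.3679 + e^-2=0.1353 + e^1=2.7183 + e^-2=0.1353. Sum = 3.3568, which rounds to 3.36.

3.36


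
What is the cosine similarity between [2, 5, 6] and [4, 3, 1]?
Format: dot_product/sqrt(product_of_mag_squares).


dot = 29. |a|^2 = 65, |b|^2 = 26. cos = 29/sqrt(1690).

29/sqrt(1690)


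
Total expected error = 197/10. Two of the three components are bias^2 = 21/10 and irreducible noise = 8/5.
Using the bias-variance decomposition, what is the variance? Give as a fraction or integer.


Total error = bias^2 + variance + irreducible noise. So variance = 197/10 - 21/10 - 8/5 = 16.

16


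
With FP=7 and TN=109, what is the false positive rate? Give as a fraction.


FPR = FP / (FP + TN) = 7 / 116 = 7/116.

7/116


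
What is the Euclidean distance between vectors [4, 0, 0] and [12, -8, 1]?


d = sqrt(sum of squared differences). (4-12)^2=64, (0--8)^2=64, (0-1)^2=1. Sum = 129.

sqrt(129)


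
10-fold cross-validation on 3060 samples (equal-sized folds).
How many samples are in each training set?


Each validation fold has 3060/10 = 306 samples. Training set = 3060 - 306 = 2754.

2754


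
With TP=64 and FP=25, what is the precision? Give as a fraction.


Precision = TP / (TP + FP) = 64 / 89 = 64/89.

64/89


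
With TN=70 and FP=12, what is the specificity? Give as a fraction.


Specificity = TN / (TN + FP) = 70 / 82 = 35/41.

35/41


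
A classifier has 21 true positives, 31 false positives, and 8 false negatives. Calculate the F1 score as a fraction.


Precision = 21/52 = 21/52. Recall = 21/29 = 21/29. F1 = 2*P*R/(P+R) = 14/27.

14/27


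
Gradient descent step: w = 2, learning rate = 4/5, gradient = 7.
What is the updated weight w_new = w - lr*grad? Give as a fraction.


w_new = 2 - 4/5 * 7 = 2 - 28/5 = -18/5.

-18/5


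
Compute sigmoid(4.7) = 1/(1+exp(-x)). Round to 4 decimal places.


sigma(4.7) = 1/(1+e^(-4.7)) = 1/(1+0.009095) = 1/1.009095 = 0.9910.

0.9910


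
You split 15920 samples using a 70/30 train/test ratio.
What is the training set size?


Test set = 15920 * 30% = 4776. Training set = 15920 - 4776 = 11144.

11144


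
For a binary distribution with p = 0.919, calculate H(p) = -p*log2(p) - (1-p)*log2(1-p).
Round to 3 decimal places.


H = -0.919*log2(0.919) - 0.081*log2(0.081) = 0.406.

0.406


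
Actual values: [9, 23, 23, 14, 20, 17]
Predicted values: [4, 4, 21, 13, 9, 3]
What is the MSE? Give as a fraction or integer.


MSE = (1/6) * ((9-4)^2=25 + (23-4)^2=361 + (23-21)^2=4 + (14-13)^2=1 + (20-9)^2=121 + (17-3)^2=196). Sum = 708. MSE = 118.

118


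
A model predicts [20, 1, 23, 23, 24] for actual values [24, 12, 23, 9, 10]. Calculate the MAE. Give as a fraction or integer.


MAE = (1/5) * (|24-20|=4 + |12-1|=11 + |23-23|=0 + |9-23|=14 + |10-24|=14). Sum = 43. MAE = 43/5.

43/5


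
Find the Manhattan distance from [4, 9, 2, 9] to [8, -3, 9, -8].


d = sum of absolute differences: |4-8|=4 + |9--3|=12 + |2-9|=7 + |9--8|=17 = 40.

40


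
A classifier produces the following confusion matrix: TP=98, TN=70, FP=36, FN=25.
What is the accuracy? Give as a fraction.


Accuracy = (TP + TN) / (TP + TN + FP + FN) = (98 + 70) / 229 = 168/229.

168/229


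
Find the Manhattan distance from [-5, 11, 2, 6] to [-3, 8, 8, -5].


d = sum of absolute differences: |-5--3|=2 + |11-8|=3 + |2-8|=6 + |6--5|=11 = 22.

22


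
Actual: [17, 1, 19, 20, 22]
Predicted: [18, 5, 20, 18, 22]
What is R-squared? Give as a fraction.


Mean(y) = 79/5. SS_res = 22. SS_tot = 1434/5. R^2 = 1 - 22/(1434/5) = 662/717.

662/717


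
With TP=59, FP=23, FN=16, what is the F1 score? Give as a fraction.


Precision = 59/82 = 59/82. Recall = 59/75 = 59/75. F1 = 2*P*R/(P+R) = 118/157.

118/157


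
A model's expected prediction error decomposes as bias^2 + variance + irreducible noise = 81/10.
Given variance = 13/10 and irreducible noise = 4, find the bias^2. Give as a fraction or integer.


Total error = bias^2 + variance + irreducible noise. So bias^2 = 81/10 - 13/10 - 4 = 14/5.

14/5


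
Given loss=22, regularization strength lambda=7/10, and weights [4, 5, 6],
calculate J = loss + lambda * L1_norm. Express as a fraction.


L1 norm = sum(|w|) = 15. J = 22 + 7/10 * 15 = 65/2.

65/2


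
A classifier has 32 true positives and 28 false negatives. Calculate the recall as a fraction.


Recall = TP / (TP + FN) = 32 / 60 = 8/15.

8/15


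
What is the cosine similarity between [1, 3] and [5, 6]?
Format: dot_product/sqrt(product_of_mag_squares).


dot = 23. |a|^2 = 10, |b|^2 = 61. cos = 23/sqrt(610).

23/sqrt(610)


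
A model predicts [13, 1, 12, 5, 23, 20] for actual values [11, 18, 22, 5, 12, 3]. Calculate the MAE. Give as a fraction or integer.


MAE = (1/6) * (|11-13|=2 + |18-1|=17 + |22-12|=10 + |5-5|=0 + |12-23|=11 + |3-20|=17). Sum = 57. MAE = 19/2.

19/2


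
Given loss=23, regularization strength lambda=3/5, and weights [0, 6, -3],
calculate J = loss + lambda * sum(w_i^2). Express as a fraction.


L2 sq norm = sum(w^2) = 45. J = 23 + 3/5 * 45 = 50.

50


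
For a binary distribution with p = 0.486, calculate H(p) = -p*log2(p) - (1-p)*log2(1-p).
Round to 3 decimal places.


H = -0.486*log2(0.486) - 0.514*log2(0.514) = 0.999.

0.999


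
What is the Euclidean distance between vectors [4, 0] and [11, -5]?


d = sqrt(sum of squared differences). (4-11)^2=49, (0--5)^2=25. Sum = 74.

sqrt(74)


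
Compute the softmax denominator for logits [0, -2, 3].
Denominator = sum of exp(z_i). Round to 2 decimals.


Denom = e^0=1.0000 + e^-2=0.1353 + e^3=20.0855. Sum = 21.2208, which rounds to 21.22.

21.22


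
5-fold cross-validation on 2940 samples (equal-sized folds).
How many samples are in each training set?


Each validation fold has 2940/5 = 588 samples. Training set = 2940 - 588 = 2352.

2352


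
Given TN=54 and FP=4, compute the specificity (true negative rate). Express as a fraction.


Specificity = TN / (TN + FP) = 54 / 58 = 27/29.

27/29


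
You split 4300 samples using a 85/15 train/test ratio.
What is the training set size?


Test set = 4300 * 15% = 645. Training set = 4300 - 645 = 3655.

3655


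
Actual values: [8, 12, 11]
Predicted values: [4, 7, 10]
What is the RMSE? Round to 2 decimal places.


MSE = 14.0000. RMSE = sqrt(14.0000) = 3.74.

3.74


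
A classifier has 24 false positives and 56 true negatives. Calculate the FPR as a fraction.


FPR = FP / (FP + TN) = 24 / 80 = 3/10.

3/10


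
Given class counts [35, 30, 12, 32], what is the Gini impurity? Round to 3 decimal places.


Total = 109. Proportions: 35/109, 30/109, 12/109, 32/109. sum(p_i^2) = 0.2772. Gini = 1 - 0.2772 = 0.7228, which rounds to 0.723.

0.723


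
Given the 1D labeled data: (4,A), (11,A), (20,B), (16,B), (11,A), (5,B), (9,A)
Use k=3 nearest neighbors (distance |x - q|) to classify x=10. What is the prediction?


Distances: |4-10|=6, |11-10|=1, |20-10|=10, |16-10|=6, |11-10|=1, |5-10|=5, |9-10|=1. 3 nearest: (11,A), (11,A), (9,A). Counts: {'A': 3}. Majority class: A.

A


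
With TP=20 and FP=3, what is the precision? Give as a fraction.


Precision = TP / (TP + FP) = 20 / 23 = 20/23.

20/23


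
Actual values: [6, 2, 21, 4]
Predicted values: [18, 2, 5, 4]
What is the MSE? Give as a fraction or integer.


MSE = (1/4) * ((6-18)^2=144 + (2-2)^2=0 + (21-5)^2=256 + (4-4)^2=0). Sum = 400. MSE = 100.

100


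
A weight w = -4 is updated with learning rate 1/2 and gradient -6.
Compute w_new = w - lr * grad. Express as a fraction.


w_new = -4 - 1/2 * -6 = -4 - -3 = -1.

-1


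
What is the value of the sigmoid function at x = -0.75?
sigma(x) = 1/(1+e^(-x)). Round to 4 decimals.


sigma(-0.75) = 1/(1+e^(0.75)) = 1/(1+2.117000) = 1/3.117000 = 0.3208.

0.3208


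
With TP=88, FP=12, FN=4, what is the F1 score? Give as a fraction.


Precision = 88/100 = 22/25. Recall = 88/92 = 22/23. F1 = 2*P*R/(P+R) = 11/12.

11/12


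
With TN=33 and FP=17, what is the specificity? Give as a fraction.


Specificity = TN / (TN + FP) = 33 / 50 = 33/50.

33/50


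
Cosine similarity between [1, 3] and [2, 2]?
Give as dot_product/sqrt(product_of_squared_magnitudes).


dot = 8. |a|^2 = 10, |b|^2 = 8. cos = 8/sqrt(80).

8/sqrt(80)


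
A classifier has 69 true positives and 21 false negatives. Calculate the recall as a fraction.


Recall = TP / (TP + FN) = 69 / 90 = 23/30.

23/30


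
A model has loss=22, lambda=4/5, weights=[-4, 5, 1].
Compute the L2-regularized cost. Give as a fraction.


L2 sq norm = sum(w^2) = 42. J = 22 + 4/5 * 42 = 278/5.

278/5


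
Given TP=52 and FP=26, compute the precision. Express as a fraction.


Precision = TP / (TP + FP) = 52 / 78 = 2/3.

2/3


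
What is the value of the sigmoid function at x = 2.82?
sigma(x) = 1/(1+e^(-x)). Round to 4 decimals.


sigma(2.82) = 1/(1+e^(-2.82)) = 1/(1+0.059606) = 1/1.059606 = 0.9437.

0.9437


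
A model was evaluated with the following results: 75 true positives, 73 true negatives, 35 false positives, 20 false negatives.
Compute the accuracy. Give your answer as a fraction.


Accuracy = (TP + TN) / (TP + TN + FP + FN) = (75 + 73) / 203 = 148/203.

148/203


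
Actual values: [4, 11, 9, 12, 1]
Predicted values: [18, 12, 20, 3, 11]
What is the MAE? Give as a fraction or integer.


MAE = (1/5) * (|4-18|=14 + |11-12|=1 + |9-20|=11 + |12-3|=9 + |1-11|=10). Sum = 45. MAE = 9.

9


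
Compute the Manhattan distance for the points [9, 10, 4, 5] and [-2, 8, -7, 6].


d = sum of absolute differences: |9--2|=11 + |10-8|=2 + |4--7|=11 + |5-6|=1 = 25.

25


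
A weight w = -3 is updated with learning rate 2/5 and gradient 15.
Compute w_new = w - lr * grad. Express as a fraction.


w_new = -3 - 2/5 * 15 = -3 - 6 = -9.

-9


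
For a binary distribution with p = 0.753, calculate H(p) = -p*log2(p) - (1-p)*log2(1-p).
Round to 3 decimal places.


H = -0.753*log2(0.753) - 0.247*log2(0.247) = 0.806.

0.806


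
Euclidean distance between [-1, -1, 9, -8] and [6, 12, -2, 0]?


d = sqrt(sum of squared differences). (-1-6)^2=49, (-1-12)^2=169, (9--2)^2=121, (-8-0)^2=64. Sum = 403.

sqrt(403)


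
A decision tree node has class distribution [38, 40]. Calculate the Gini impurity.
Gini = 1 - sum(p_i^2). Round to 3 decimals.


Total = 78. Proportions: 38/78, 40/78. sum(p_i^2) = 0.5003. Gini = 1 - 0.5003 = 0.4997, which rounds to 0.500.

0.500


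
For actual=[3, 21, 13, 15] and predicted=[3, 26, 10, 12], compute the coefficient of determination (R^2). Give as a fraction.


Mean(y) = 13. SS_res = 43. SS_tot = 168. R^2 = 1 - 43/(168) = 125/168.

125/168


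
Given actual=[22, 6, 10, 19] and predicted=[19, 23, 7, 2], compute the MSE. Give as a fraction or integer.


MSE = (1/4) * ((22-19)^2=9 + (6-23)^2=289 + (10-7)^2=9 + (19-2)^2=289). Sum = 596. MSE = 149.

149


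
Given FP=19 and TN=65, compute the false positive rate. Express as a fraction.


FPR = FP / (FP + TN) = 19 / 84 = 19/84.

19/84


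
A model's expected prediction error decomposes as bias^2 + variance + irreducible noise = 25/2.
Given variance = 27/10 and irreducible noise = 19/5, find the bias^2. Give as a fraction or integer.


Total error = bias^2 + variance + irreducible noise. So bias^2 = 25/2 - 27/10 - 19/5 = 6.

6


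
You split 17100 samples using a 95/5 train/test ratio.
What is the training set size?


Test set = 17100 * 5% = 855. Training set = 17100 - 855 = 16245.

16245


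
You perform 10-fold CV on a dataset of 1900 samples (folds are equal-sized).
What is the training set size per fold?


Each validation fold has 1900/10 = 190 samples. Training set = 1900 - 190 = 1710.

1710


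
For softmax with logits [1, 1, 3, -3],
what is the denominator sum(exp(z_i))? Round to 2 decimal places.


Denom = e^1=2.7183 + e^1=2.7183 + e^3=20.0855 + e^-3=0.0498. Sum = 25.5719, which rounds to 25.57.

25.57


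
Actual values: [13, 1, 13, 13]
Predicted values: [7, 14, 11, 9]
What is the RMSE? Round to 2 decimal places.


MSE = 56.2500. RMSE = sqrt(56.2500) = 7.50.

7.50


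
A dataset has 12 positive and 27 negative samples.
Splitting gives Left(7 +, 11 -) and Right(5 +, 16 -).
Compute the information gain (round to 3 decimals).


H(parent) = 0.8905. H(left) = 0.9641, H(right) = 0.7919. Weighted = (18/39)*0.9641 + (21/39)*0.7919 = 0.8714. IG = 0.8905 - 0.8714 = 0.0191, which rounds to 0.019.

0.019


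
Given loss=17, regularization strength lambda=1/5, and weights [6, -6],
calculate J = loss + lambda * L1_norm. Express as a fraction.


L1 norm = sum(|w|) = 12. J = 17 + 1/5 * 12 = 97/5.

97/5


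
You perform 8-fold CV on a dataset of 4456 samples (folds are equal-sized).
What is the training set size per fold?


Each validation fold has 4456/8 = 557 samples. Training set = 4456 - 557 = 3899.

3899


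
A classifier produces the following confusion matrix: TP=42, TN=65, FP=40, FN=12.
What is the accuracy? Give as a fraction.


Accuracy = (TP + TN) / (TP + TN + FP + FN) = (42 + 65) / 159 = 107/159.

107/159


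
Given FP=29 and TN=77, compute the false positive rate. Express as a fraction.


FPR = FP / (FP + TN) = 29 / 106 = 29/106.

29/106


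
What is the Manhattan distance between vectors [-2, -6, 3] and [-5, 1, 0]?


d = sum of absolute differences: |-2--5|=3 + |-6-1|=7 + |3-0|=3 = 13.

13


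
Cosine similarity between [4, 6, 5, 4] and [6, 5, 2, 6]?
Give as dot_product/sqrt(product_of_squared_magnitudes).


dot = 88. |a|^2 = 93, |b|^2 = 101. cos = 88/sqrt(9393).

88/sqrt(9393)


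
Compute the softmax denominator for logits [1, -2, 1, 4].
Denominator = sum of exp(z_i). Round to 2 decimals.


Denom = e^1=2.7183 + e^-2=0.1353 + e^1=2.7183 + e^4=54.5982. Sum = 60.1701, which rounds to 60.17.

60.17


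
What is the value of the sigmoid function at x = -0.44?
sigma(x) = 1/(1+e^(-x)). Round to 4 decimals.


sigma(-0.44) = 1/(1+e^(0.44)) = 1/(1+1.552707) = 1/2.552707 = 0.3917.

0.3917


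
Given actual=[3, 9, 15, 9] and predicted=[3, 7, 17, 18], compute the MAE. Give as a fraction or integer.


MAE = (1/4) * (|3-3|=0 + |9-7|=2 + |15-17|=2 + |9-18|=9). Sum = 13. MAE = 13/4.

13/4


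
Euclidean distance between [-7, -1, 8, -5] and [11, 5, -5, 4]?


d = sqrt(sum of squared differences). (-7-11)^2=324, (-1-5)^2=36, (8--5)^2=169, (-5-4)^2=81. Sum = 610.

sqrt(610)


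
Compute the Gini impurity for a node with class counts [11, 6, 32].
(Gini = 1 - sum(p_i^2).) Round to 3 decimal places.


Total = 49. Proportions: 11/49, 6/49, 32/49. sum(p_i^2) = 0.4919. Gini = 1 - 0.4919 = 0.5081, which rounds to 0.508.

0.508


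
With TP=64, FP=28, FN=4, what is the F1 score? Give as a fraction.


Precision = 64/92 = 16/23. Recall = 64/68 = 16/17. F1 = 2*P*R/(P+R) = 4/5.

4/5


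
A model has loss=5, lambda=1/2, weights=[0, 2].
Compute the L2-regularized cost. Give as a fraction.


L2 sq norm = sum(w^2) = 4. J = 5 + 1/2 * 4 = 7.

7


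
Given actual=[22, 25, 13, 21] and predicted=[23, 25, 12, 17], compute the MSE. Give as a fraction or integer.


MSE = (1/4) * ((22-23)^2=1 + (25-25)^2=0 + (13-12)^2=1 + (21-17)^2=16). Sum = 18. MSE = 9/2.

9/2


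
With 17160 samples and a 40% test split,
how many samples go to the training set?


Test set = 17160 * 40% = 6864. Training set = 17160 - 6864 = 10296.

10296


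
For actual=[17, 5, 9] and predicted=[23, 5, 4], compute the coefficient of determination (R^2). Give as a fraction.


Mean(y) = 31/3. SS_res = 61. SS_tot = 224/3. R^2 = 1 - 61/(224/3) = 41/224.

41/224


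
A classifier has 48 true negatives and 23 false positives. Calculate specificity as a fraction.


Specificity = TN / (TN + FP) = 48 / 71 = 48/71.

48/71


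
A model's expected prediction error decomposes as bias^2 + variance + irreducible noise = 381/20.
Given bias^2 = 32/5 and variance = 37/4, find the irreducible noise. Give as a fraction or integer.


Total error = bias^2 + variance + irreducible noise. So irreducible noise = 381/20 - 32/5 - 37/4 = 17/5.

17/5


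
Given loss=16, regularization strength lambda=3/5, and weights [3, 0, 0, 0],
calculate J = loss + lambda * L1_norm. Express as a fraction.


L1 norm = sum(|w|) = 3. J = 16 + 3/5 * 3 = 89/5.

89/5


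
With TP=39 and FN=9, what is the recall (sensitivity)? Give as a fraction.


Recall = TP / (TP + FN) = 39 / 48 = 13/16.

13/16


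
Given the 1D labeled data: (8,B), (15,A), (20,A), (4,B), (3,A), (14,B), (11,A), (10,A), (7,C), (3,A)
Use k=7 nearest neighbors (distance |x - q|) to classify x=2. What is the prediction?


Distances: |8-2|=6, |15-2|=13, |20-2|=18, |4-2|=2, |3-2|=1, |14-2|=12, |11-2|=9, |10-2|=8, |7-2|=5, |3-2|=1. 7 nearest: (3,A), (3,A), (4,B), (7,C), (8,B), (10,A), (11,A). Counts: {'A': 4, 'B': 2, 'C': 1}. Majority class: A.

A


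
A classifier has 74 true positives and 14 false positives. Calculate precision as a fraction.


Precision = TP / (TP + FP) = 74 / 88 = 37/44.

37/44


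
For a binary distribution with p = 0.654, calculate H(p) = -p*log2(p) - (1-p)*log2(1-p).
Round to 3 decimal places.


H = -0.654*log2(0.654) - 0.346*log2(0.346) = 0.930.

0.930


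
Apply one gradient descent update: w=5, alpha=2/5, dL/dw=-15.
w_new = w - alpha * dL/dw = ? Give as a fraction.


w_new = 5 - 2/5 * -15 = 5 - -6 = 11.

11


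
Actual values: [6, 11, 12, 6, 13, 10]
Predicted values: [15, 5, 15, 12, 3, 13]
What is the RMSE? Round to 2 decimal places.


MSE = 45.1667. RMSE = sqrt(45.1667) = 6.72.

6.72


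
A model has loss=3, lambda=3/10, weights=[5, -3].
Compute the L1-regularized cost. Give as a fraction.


L1 norm = sum(|w|) = 8. J = 3 + 3/10 * 8 = 27/5.

27/5


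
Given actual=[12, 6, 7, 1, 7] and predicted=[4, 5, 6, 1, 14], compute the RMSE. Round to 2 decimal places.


MSE = 23.0000. RMSE = sqrt(23.0000) = 4.80.

4.80


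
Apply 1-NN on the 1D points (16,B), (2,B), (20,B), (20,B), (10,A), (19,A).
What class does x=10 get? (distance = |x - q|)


Distances: |16-10|=6, |2-10|=8, |20-10|=10, |20-10|=10, |10-10|=0, |19-10|=9. 1 nearest: (10,A). Counts: {'A': 1}. Majority class: A.

A


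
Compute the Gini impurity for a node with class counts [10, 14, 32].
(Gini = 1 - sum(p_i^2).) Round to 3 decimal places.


Total = 56. Proportions: 10/56, 14/56, 32/56. sum(p_i^2) = 0.4209. Gini = 1 - 0.4209 = 0.5791, which rounds to 0.579.

0.579


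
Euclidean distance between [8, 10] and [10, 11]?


d = sqrt(sum of squared differences). (8-10)^2=4, (10-11)^2=1. Sum = 5.

sqrt(5)


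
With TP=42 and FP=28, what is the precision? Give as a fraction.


Precision = TP / (TP + FP) = 42 / 70 = 3/5.

3/5


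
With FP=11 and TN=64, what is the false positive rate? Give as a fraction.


FPR = FP / (FP + TN) = 11 / 75 = 11/75.

11/75


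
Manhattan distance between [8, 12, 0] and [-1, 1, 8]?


d = sum of absolute differences: |8--1|=9 + |12-1|=11 + |0-8|=8 = 28.

28


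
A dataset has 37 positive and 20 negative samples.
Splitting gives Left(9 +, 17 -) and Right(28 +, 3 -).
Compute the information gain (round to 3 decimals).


H(parent) = 0.9348. H(left) = 0.9306, H(right) = 0.4587. Weighted = (26/57)*0.9306 + (31/57)*0.4587 = 0.6740. IG = 0.9348 - 0.6740 = 0.2608, which rounds to 0.261.

0.261


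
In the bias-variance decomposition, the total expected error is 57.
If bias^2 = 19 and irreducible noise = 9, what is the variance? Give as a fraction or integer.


Total error = bias^2 + variance + irreducible noise. So variance = 57 - 19 - 9 = 29.

29


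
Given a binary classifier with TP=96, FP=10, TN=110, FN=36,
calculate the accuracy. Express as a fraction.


Accuracy = (TP + TN) / (TP + TN + FP + FN) = (96 + 110) / 252 = 103/126.

103/126


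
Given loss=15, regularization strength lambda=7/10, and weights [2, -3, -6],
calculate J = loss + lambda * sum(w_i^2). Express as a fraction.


L2 sq norm = sum(w^2) = 49. J = 15 + 7/10 * 49 = 493/10.

493/10


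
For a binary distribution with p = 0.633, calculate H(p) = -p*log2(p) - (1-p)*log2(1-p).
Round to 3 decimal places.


H = -0.633*log2(0.633) - 0.367*log2(0.367) = 0.948.

0.948


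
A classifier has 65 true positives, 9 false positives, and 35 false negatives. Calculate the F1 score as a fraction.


Precision = 65/74 = 65/74. Recall = 65/100 = 13/20. F1 = 2*P*R/(P+R) = 65/87.

65/87


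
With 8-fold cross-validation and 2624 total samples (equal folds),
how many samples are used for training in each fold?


Each validation fold has 2624/8 = 328 samples. Training set = 2624 - 328 = 2296.

2296


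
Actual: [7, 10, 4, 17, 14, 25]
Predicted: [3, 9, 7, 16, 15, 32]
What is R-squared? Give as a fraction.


Mean(y) = 77/6. SS_res = 77. SS_tot = 1721/6. R^2 = 1 - 77/(1721/6) = 1259/1721.

1259/1721


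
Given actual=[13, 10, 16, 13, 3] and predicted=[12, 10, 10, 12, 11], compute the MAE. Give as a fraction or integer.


MAE = (1/5) * (|13-12|=1 + |10-10|=0 + |16-10|=6 + |13-12|=1 + |3-11|=8). Sum = 16. MAE = 16/5.

16/5


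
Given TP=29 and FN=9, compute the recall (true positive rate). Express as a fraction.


Recall = TP / (TP + FN) = 29 / 38 = 29/38.

29/38


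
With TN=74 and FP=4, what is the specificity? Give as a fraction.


Specificity = TN / (TN + FP) = 74 / 78 = 37/39.

37/39


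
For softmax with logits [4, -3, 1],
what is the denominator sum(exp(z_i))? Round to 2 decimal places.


Denom = e^4=54.5982 + e^-3=0.0498 + e^1=2.7183. Sum = 57.3663, which rounds to 57.37.

57.37


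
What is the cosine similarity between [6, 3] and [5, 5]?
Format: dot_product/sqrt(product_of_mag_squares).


dot = 45. |a|^2 = 45, |b|^2 = 50. cos = 45/sqrt(2250).

45/sqrt(2250)


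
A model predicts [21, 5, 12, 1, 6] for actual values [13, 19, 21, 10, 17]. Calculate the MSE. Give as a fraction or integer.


MSE = (1/5) * ((13-21)^2=64 + (19-5)^2=196 + (21-12)^2=81 + (10-1)^2=81 + (17-6)^2=121). Sum = 543. MSE = 543/5.

543/5


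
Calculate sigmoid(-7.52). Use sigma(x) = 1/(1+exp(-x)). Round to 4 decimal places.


sigma(-7.52) = 1/(1+e^(7.52)) = 1/(1+1844.567294) = 1/1845.567294 = 0.0005.

0.0005


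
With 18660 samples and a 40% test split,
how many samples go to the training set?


Test set = 18660 * 40% = 7464. Training set = 18660 - 7464 = 11196.

11196


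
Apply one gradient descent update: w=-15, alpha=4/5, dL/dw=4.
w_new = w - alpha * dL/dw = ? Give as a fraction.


w_new = -15 - 4/5 * 4 = -15 - 16/5 = -91/5.

-91/5


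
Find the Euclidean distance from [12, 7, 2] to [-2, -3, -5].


d = sqrt(sum of squared differences). (12--2)^2=196, (7--3)^2=100, (2--5)^2=49. Sum = 345.

sqrt(345)


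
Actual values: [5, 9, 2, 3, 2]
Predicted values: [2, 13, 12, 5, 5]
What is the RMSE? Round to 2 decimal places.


MSE = 27.6000. RMSE = sqrt(27.6000) = 5.25.

5.25


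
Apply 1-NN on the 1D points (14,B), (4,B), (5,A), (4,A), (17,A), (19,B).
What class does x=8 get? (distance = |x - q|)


Distances: |14-8|=6, |4-8|=4, |5-8|=3, |4-8|=4, |17-8|=9, |19-8|=11. 1 nearest: (5,A). Counts: {'A': 1}. Majority class: A.

A


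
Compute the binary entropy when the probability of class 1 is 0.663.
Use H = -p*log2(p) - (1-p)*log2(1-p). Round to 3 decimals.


H = -0.663*log2(0.663) - 0.337*log2(0.337) = 0.922.

0.922


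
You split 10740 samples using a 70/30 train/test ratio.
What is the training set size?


Test set = 10740 * 30% = 3222. Training set = 10740 - 3222 = 7518.

7518


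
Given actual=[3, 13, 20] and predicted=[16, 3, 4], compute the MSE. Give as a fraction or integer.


MSE = (1/3) * ((3-16)^2=169 + (13-3)^2=100 + (20-4)^2=256). Sum = 525. MSE = 175.

175


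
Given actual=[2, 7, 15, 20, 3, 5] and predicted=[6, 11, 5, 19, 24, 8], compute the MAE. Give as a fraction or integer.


MAE = (1/6) * (|2-6|=4 + |7-11|=4 + |15-5|=10 + |20-19|=1 + |3-24|=21 + |5-8|=3). Sum = 43. MAE = 43/6.

43/6


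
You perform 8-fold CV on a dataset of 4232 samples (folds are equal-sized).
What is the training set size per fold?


Each validation fold has 4232/8 = 529 samples. Training set = 4232 - 529 = 3703.

3703


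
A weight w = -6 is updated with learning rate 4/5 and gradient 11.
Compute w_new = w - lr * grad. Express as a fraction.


w_new = -6 - 4/5 * 11 = -6 - 44/5 = -74/5.

-74/5


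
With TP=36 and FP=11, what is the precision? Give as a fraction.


Precision = TP / (TP + FP) = 36 / 47 = 36/47.

36/47


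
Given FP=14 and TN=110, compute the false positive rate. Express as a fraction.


FPR = FP / (FP + TN) = 14 / 124 = 7/62.

7/62
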